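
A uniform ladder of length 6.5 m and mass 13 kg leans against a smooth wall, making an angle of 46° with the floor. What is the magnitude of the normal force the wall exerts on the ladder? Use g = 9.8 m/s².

Choose the foot of the ladder as the axis so the floor normal and friction both act there and drop out.
Ladder weight 13×9.8 = 127.4 N acts at 3.25 m along the ladder; its horizontal arm is 3.25·cos46° = 2.258 m → τ = 287.7 N·m clockwise.
Wall normal N acts horizontally at the top; its moment arm is the height L sinθ = 6.5·sin46° = 4.676 m, counterclockwise.
Setting net torque to zero: N × 4.676 = 287.7 → N = 61.5 N.

N_wall ≈ 61.5 N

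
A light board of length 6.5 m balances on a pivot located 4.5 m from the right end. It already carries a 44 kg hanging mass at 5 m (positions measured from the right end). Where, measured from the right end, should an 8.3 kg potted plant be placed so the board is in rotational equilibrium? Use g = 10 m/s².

x ≈ 1.85 m from the right end

About the pivot (at 4.5 m from the right end):
Hanging mass: 44 × 10 = 440 N down at 5 m → arm 0.5 m, τ = 440 × 0.5 = 220 N·m counterclockwise.
Net moment of existing loads = 220 N·m counterclockwise.
The potted plant weighs 8.3 × 10 = 83 N and must supply an equal clockwise moment, so its lever arm about the pivot is 220 / 83 = 2.65 m.
That puts it at 4.5 − 2.65 = 1.85 m from the right end.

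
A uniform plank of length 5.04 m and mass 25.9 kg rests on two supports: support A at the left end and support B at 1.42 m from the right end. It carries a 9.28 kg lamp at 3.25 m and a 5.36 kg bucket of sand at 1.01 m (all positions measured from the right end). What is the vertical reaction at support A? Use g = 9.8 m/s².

R_A ≈ 117 N

About support B:
Beam weight: 25.9 × 9.8 = 253.8 N down at 2.52 m → arm 1.1 m, τ = 253.8 × 1.1 = 279.2 N·m counterclockwise.
Lamp: 9.28 × 9.8 = 90.94 N down at 3.25 m → arm 1.83 m, τ = 90.94 × 1.83 = 166.4 N·m counterclockwise.
Bucket of sand: 5.36 × 9.8 = 52.53 N down at 1.01 m → arm 0.41 m, τ = 52.53 × 0.41 = 21.54 N·m clockwise.
Net load moment about support B = 424.1 N·m counterclockwise.
Reaction R at support A is upward at 5.04 m, arm 3.62 m → moment R × 3.62 clockwise.
Balancing moments: R × 3.62 = 424.1, giving R = 117 N.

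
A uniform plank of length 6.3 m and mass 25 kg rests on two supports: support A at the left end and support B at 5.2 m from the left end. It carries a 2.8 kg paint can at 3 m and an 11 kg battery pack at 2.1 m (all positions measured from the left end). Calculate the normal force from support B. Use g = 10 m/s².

R_B ≈ 212 N

Choose support A as the axis so its reaction then has zero moment arm.
Beam weight: 25 × 10 = 250 N down at 3.15 m → arm 3.15 m, τ = 250 × 3.15 = 787.5 N·m clockwise.
Paint can: 2.8 × 10 = 28 N down at 3 m → arm 3 m, τ = 28 × 3 = 84 N·m clockwise.
Battery pack: 11 × 10 = 110 N down at 2.1 m → arm 2.1 m, τ = 110 × 2.1 = 231 N·m clockwise.
Net load moment about support A = 1102 N·m clockwise.
Reaction R at support B is upward at 5.2 m, arm 5.2 m → moment R × 5.2 counterclockwise.
Στ = 0 ⇒ R × 5.2 = 1102 ⇒ R = 212 N.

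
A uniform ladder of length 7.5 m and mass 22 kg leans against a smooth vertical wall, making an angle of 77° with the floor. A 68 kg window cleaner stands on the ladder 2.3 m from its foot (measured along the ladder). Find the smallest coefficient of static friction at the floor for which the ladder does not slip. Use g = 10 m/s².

μ_min ≈ 0.0817

Taking torques about the foot of the ladder:
Ladder weight 22×10 = 220 N acts at 3.75 m along the ladder; its horizontal arm is 3.75·cos77° = 0.8436 m → τ = 185.6 N·m clockwise.
Window cleaner: 68×10 = 680 N at 2.3 m → arm 0.5174 m → τ = 351.8 N·m clockwise.
Wall normal N acts horizontally at the top; its moment arm is the height L sinθ = 7.5·sin77° = 7.308 m, counterclockwise.
Setting net torque to zero: N × 7.308 = 537.4 → N = 73.54 N.
ΣFx = 0 ⇒ f = N_wall = 73.54 N. ΣFy = 0 ⇒ N_floor = 900 N.
μ_min = f / N_floor = 73.54 / 900 = 0.0817.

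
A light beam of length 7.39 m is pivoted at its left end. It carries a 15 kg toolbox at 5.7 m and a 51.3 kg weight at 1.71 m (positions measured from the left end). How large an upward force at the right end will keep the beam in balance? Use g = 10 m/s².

F ≈ 234 N

Take moments about the left end.
Toolbox: 15 × 10 = 150 N down at 5.7 m → arm 5.7 m, τ = 150 × 5.7 = 855 N·m clockwise.
Weight: 51.3 × 10 = 513 N down at 1.71 m → arm 1.71 m, τ = 513 × 1.71 = 877.2 N·m clockwise.
Net moment of the loads = 1732 N·m clockwise.
The upward force F acts at the right end, arm 7.39 m, giving F × 7.39 counterclockwise.
Balancing moments: F × 7.39 = 1732, giving F = 1732 / 7.39 = 234 N.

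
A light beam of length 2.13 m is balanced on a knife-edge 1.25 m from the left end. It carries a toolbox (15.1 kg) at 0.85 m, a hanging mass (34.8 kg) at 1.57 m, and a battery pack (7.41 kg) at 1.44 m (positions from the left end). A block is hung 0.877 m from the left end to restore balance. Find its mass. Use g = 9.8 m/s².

m ≈ 17.4 kg

Sum moments about the knife-edge (at 1.25 m from the left end) (the support reaction has zero arm there).
Toolbox: 15.1 × 9.8 = 148 N down at 0.85 m → arm 0.4 m, τ = 148 × 0.4 = 59.2 N·m counterclockwise.
Hanging mass: 34.8 × 9.8 = 341 N down at 1.57 m → arm 0.32 m, τ = 341 × 0.32 = 109.1 N·m clockwise.
Battery pack: 7.41 × 9.8 = 72.62 N down at 1.44 m → arm 0.19 m, τ = 72.62 × 0.19 = 13.8 N·m clockwise.
Net moment of known loads = 63.7 N·m clockwise.
An unknown mass m at 0.877 m has arm 0.373 m; its moment is m·g·0.373 counterclockwise.
Balancing moments: m × 9.8 × 0.373 = 63.7, giving m = 63.7 / (9.8 × 0.373) = 17.4 kg.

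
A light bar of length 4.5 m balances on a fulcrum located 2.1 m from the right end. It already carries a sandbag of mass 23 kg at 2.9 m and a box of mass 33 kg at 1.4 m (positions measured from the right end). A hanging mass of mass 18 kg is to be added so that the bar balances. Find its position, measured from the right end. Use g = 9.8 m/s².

About the fulcrum (at 2.1 m from the right end):
Sandbag: 23 × 9.8 = 225.4 N down at 2.9 m → arm 0.8 m, τ = 225.4 × 0.8 = 180.3 N·m counterclockwise.
Box: 33 × 9.8 = 323.4 N down at 1.4 m → arm 0.7 m, τ = 323.4 × 0.7 = 226.4 N·m clockwise.
Net moment of existing loads = 46.1 N·m clockwise.
The hanging mass weighs 18 × 9.8 = 176.4 N and must supply an equal counterclockwise moment, so its lever arm about the fulcrum is 46.1 / 176.4 = 0.261 m.
That puts it at 2.1 + 0.261 = 2.36 m from the right end.

x ≈ 2.36 m from the right end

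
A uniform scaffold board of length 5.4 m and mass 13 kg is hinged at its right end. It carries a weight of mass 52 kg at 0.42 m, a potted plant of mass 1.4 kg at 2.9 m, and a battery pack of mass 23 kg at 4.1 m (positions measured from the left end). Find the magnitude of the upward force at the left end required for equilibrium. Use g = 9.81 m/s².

F ≈ 595 N

Choose the right end as the axis so the unknown pivot reaction has zero arm there.
Beam weight: 13 × 9.81 = 127.5 N down at 2.7 m → arm 2.7 m, τ = 127.5 × 2.7 = 344.2 N·m counterclockwise.
Weight: 52 × 9.81 = 510.1 N down at 0.42 m → arm 4.98 m, τ = 510.1 × 4.98 = 2540 N·m counterclockwise.
Potted plant: 1.4 × 9.81 = 13.73 N down at 2.9 m → arm 2.5 m, τ = 13.73 × 2.5 = 34.33 N·m counterclockwise.
Battery pack: 23 × 9.81 = 225.6 N down at 4.1 m → arm 1.3 m, τ = 225.6 × 1.3 = 293.3 N·m counterclockwise.
Net moment of the loads = 3212 N·m counterclockwise.
The upward force F acts at the left end, arm 5.4 m, giving F × 5.4 clockwise.
Setting net torque to zero: F × 5.4 = 3212 → F = 3212 / 5.4 = 595 N.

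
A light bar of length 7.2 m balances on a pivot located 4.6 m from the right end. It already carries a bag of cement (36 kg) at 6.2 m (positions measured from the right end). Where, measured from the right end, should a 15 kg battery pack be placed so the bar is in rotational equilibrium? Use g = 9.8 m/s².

x ≈ 0.76 m from the right end

Sum moments about the pivot (at 4.6 m from the right end) (the support reaction has zero arm there).
Bag of cement: 36 × 9.8 = 352.8 N down at 6.2 m → arm 1.6 m, τ = 352.8 × 1.6 = 564.5 N·m counterclockwise.
Net moment of existing loads = 564.5 N·m counterclockwise.
The battery pack weighs 15 × 9.8 = 147 N and must supply an equal clockwise moment, so its lever arm about the pivot is 564.5 / 147 = 3.84 m.
That puts it at 4.6 − 3.84 = 0.76 m from the right end.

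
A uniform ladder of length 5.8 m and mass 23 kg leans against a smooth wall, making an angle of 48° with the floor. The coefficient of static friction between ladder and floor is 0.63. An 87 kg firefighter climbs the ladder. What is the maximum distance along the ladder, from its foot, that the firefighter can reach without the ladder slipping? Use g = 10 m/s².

d ≈ 4.36 m

About the foot of the ladder:
Ladder weight 23×10 = 230 N acts at 2.9 m along the ladder; its horizontal arm is 2.9·cos48° = 1.94 m → τ = 446.2 N·m clockwise.
Firefighter weight 87×10 = 870 N at distance d → arm d·cos48° → τ = 870·d·0.6691 clockwise.
Wall normal N at the top has arm L sinθ = 4.31 m counterclockwise, so Στ = 0 gives N·4.31 = 446.2 + 582.1·d.
ΣFy = 0 ⇒ N_floor = 1100 N, so the maximum friction is μ_s·N_floor = 0.63×1100 = 693 N. ΣFx = 0 ⇒ N_wall = f, so at the slipping point N = 693 N.
Substituting: 693×4.31 = 446.2 + 582.1·d ⇒ d = (2987 − 446.2) / 582.1 = 4.36 m.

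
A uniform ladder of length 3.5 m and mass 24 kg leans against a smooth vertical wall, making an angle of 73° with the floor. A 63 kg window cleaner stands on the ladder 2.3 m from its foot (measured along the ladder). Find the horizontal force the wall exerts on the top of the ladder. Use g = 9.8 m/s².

About the foot of the ladder:
Ladder weight 24×9.8 = 235.2 N acts at 1.75 m along the ladder; its horizontal arm is 1.75·cos73° = 0.5117 m → τ = 120.4 N·m clockwise.
Window cleaner: 63×9.8 = 617.4 N at 2.3 m → arm 0.6725 m → τ = 415.2 N·m clockwise.
Wall normal N acts horizontally at the top; its moment arm is the height L sinθ = 3.5·sin73° = 3.347 m, counterclockwise.
Balancing moments: N × 3.347 = 535.6, giving N = 160 N.

N_wall ≈ 160 N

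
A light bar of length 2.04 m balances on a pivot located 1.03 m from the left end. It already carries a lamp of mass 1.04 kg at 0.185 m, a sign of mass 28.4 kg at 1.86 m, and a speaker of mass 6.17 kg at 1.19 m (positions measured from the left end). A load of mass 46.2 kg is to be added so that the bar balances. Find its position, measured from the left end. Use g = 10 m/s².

x ≈ 0.517 m from the left end

Take moments about the pivot (at 1.03 m from the left end).
Lamp: 1.04 × 10 = 10.4 N down at 0.185 m → arm 0.845 m, τ = 10.4 × 0.845 = 8.788 N·m counterclockwise.
Sign: 28.4 × 10 = 284 N down at 1.86 m → arm 0.83 m, τ = 284 × 0.83 = 235.7 N·m clockwise.
Speaker: 6.17 × 10 = 61.7 N down at 1.19 m → arm 0.16 m, τ = 61.7 × 0.16 = 9.872 N·m clockwise.
Net moment of existing loads = 236.8 N·m clockwise.
The load weighs 46.2 × 10 = 462 N and must supply an equal counterclockwise moment, so its lever arm about the pivot is 236.8 / 462 = 0.513 m.
That puts it at 1.03 − 0.513 = 0.517 m from the left end.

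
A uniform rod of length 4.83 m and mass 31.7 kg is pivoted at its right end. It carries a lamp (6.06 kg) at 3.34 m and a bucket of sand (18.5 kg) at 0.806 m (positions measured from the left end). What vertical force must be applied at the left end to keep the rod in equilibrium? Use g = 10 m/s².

Take moments about the right end.
Beam weight: 31.7 × 10 = 317 N down at 2.415 m → arm 2.415 m, τ = 317 × 2.415 = 765.6 N·m counterclockwise.
Lamp: 6.06 × 10 = 60.6 N down at 3.34 m → arm 1.49 m, τ = 60.6 × 1.49 = 90.29 N·m counterclockwise.
Bucket of sand: 18.5 × 10 = 185 N down at 0.806 m → arm 4.024 m, τ = 185 × 4.024 = 744.4 N·m counterclockwise.
Net moment of the loads = 1600 N·m counterclockwise.
The upward force F acts at the left end, arm 4.83 m, giving F × 4.83 clockwise.
Στ = 0 ⇒ F × 4.83 = 1600 ⇒ F = 1600 / 4.83 = 331 N.

F ≈ 331 N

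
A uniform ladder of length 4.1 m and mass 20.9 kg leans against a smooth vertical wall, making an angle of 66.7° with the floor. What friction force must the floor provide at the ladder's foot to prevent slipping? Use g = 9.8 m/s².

About the foot of the ladder:
Ladder weight 20.9×9.8 = 204.8 N acts at 2.05 m along the ladder; its horizontal arm is 2.05·cos66.7° = 0.8109 m → τ = 166.1 N·m clockwise.
Wall normal N acts horizontally at the top; its moment arm is the height L sinθ = 4.1·sin66.7° = 3.766 m, counterclockwise.
Setting net torque to zero: N × 3.766 = 166.1 → N = 44.1 N.
ΣFx = 0: friction at the foot balances the wall's push, so f = N_wall = 44.1 N.

f ≈ 44.1 N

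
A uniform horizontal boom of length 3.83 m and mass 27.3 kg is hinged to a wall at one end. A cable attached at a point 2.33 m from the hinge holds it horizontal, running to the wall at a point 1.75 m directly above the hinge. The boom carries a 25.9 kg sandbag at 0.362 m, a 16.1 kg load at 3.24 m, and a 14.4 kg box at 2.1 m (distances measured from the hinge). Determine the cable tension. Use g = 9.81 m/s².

Taking torques about the hinge:
Beam weight: 27.3 × 9.81 = 267.8 N down at 1.915 m → arm 1.915 m, τ = 267.8 × 1.915 = 512.8 N·m clockwise.
Sandbag: 25.9 × 9.81 = 254.1 N down at 0.362 m → arm 0.362 m, τ = 254.1 × 0.362 = 91.98 N·m clockwise.
Load: 16.1 × 9.81 = 157.9 N down at 3.24 m → arm 3.24 m, τ = 157.9 × 3.24 = 511.6 N·m clockwise.
Box: 14.4 × 9.81 = 141.3 N down at 2.1 m → arm 2.1 m, τ = 141.3 × 2.1 = 296.7 N·m clockwise.
Total clockwise load moment = 1413 N·m.
The cable tension T acts at 2.33 m; only its component perpendicular to the boom, T sinθ, produces torque. sinθ = h/√(h²+d²) = 1.75/√(1.75²+2.33²) = 0.6005.
For rotational equilibrium, T × 2.33 × 0.6005 = 1413, so T = 1413 / 1.399 = 1010 N.

T ≈ 1010 N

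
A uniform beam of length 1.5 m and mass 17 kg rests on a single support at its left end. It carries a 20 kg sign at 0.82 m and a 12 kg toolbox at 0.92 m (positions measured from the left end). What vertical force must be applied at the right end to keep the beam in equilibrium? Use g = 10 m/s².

F ≈ 268 N

Take moments about the left end.
Beam weight: 17 × 10 = 170 N down at 0.75 m → arm 0.75 m, τ = 170 × 0.75 = 127.5 N·m clockwise.
Sign: 20 × 10 = 200 N down at 0.82 m → arm 0.82 m, τ = 200 × 0.82 = 164 N·m clockwise.
Toolbox: 12 × 10 = 120 N down at 0.92 m → arm 0.92 m, τ = 120 × 0.92 = 110.4 N·m clockwise.
Net moment of the loads = 401.9 N·m clockwise.
The upward force F acts at the right end, arm 1.5 m, giving F × 1.5 counterclockwise.
Setting net torque to zero: F × 1.5 = 401.9 → F = 401.9 / 1.5 = 268 N.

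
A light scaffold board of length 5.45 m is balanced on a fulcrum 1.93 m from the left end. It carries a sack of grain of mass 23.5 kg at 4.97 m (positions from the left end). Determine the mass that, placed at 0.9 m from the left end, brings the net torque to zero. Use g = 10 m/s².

m ≈ 69.4 kg

Choose the fulcrum (at 1.93 m from the left end) as the axis so the support reaction has zero arm there.
Sack of grain: 23.5 × 10 = 235 N down at 4.97 m → arm 3.04 m, τ = 235 × 3.04 = 714.4 N·m clockwise.
Net moment of known loads = 714.4 N·m clockwise.
An unknown mass m at 0.9 m has arm 1.03 m; its moment is m·g·1.03 counterclockwise.
For rotational equilibrium, m × 10 × 1.03 = 714.4, so m = 714.4 / (10 × 1.03) = 69.4 kg.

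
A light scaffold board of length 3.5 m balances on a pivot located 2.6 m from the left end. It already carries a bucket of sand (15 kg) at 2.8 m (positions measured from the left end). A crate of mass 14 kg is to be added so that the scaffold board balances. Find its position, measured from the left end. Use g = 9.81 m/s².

Choose the pivot (at 2.6 m from the left end) as the axis so the support reaction has zero arm there.
Bucket of sand: 15 × 9.81 = 147.2 N down at 2.8 m → arm 0.2 m, τ = 147.2 × 0.2 = 29.44 N·m clockwise.
Net moment of existing loads = 29.44 N·m clockwise.
The crate weighs 14 × 9.81 = 137.3 N and must supply an equal counterclockwise moment, so its lever arm about the pivot is 29.44 / 137.3 = 0.214 m.
That puts it at 2.6 − 0.214 = 2.39 m from the left end.

x ≈ 2.39 m from the left end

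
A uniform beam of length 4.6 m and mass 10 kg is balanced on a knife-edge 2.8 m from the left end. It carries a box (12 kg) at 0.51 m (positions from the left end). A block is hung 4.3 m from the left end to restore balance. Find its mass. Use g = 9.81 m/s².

Sum moments about the knife-edge (at 2.8 m from the left end) (the support reaction has zero arm there).
Beam weight: 10 × 9.81 = 98.1 N down at 2.3 m → arm 0.5 m, τ = 98.1 × 0.5 = 49.05 N·m counterclockwise.
Box: 12 × 9.81 = 117.7 N down at 0.51 m → arm 2.29 m, τ = 117.7 × 2.29 = 269.5 N·m counterclockwise.
Net moment of known loads = 318.6 N·m counterclockwise.
An unknown mass m at 4.3 m has arm 1.5 m; its moment is m·g·1.5 clockwise.
Στ = 0 ⇒ m × 9.81 × 1.5 = 318.6 ⇒ m = 318.6 / (9.81 × 1.5) = 21.7 kg.

m ≈ 21.7 kg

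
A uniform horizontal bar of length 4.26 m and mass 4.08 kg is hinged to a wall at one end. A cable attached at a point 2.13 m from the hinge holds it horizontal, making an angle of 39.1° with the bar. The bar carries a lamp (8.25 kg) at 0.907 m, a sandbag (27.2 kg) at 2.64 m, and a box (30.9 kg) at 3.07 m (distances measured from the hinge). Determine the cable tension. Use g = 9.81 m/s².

T ≈ 1340 N

Choose the hinge as the axis so the unknown hinge reaction has zero arm there.
Beam weight: 4.08 × 9.81 = 40.02 N down at 2.13 m → arm 2.13 m, τ = 40.02 × 2.13 = 85.24 N·m clockwise.
Lamp: 8.25 × 9.81 = 80.93 N down at 0.907 m → arm 0.907 m, τ = 80.93 × 0.907 = 73.4 N·m clockwise.
Sandbag: 27.2 × 9.81 = 266.8 N down at 2.64 m → arm 2.64 m, τ = 266.8 × 2.64 = 704.4 N·m clockwise.
Box: 30.9 × 9.81 = 303.1 N down at 3.07 m → arm 3.07 m, τ = 303.1 × 3.07 = 930.5 N·m clockwise.
Total clockwise load moment = 1794 N·m.
The cable tension T acts at 2.13 m; only its component perpendicular to the bar, T sinθ, produces torque. sin 39.1° = 0.6307.
Setting net torque to zero: T × 2.13 × 0.6307 = 1794 → T = 1794 / 1.343 = 1340 N.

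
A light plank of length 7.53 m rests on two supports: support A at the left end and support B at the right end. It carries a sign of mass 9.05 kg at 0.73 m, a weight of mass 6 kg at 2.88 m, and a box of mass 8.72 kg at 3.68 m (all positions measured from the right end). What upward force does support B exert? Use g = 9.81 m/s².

Sum moments about support A (its reaction then has zero moment arm).
Sign: 9.05 × 9.81 = 88.78 N down at 0.73 m → arm 6.8 m, τ = 88.78 × 6.8 = 603.7 N·m clockwise.
Weight: 6 × 9.81 = 58.86 N down at 2.88 m → arm 4.65 m, τ = 58.86 × 4.65 = 273.7 N·m clockwise.
Box: 8.72 × 9.81 = 85.54 N down at 3.68 m → arm 3.85 m, τ = 85.54 × 3.85 = 329.3 N·m clockwise.
Net load moment about support A = 1207 N·m clockwise.
Reaction R at support B is upward at 0 m, arm 7.53 m → moment R × 7.53 counterclockwise.
Στ = 0 ⇒ R × 7.53 = 1207 ⇒ R = 160 N.

R_B ≈ 160 N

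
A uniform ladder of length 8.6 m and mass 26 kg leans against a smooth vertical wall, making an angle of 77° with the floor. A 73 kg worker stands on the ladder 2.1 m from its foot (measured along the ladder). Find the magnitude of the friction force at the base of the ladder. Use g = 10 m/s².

Sum moments about the foot of the ladder (the floor normal and friction both act there and drop out).
Ladder weight 26×10 = 260 N acts at 4.3 m along the ladder; its horizontal arm is 4.3·cos77° = 0.9673 m → τ = 251.5 N·m clockwise.
Worker: 73×10 = 730 N at 2.1 m → arm 0.4724 m → τ = 344.9 N·m clockwise.
Wall normal N acts horizontally at the top; its moment arm is the height L sinθ = 8.6·sin77° = 8.38 m, counterclockwise.
Balancing moments: N × 8.38 = 596.4, giving N = 71.2 N.
ΣFx = 0: friction at the foot balances the wall's push, so f = N_wall = 71.2 N.

f ≈ 71.2 N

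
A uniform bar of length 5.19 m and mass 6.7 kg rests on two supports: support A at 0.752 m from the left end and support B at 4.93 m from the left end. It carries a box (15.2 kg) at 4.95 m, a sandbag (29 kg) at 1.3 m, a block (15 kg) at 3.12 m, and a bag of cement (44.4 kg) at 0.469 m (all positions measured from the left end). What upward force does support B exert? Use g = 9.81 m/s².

Sum moments about support A (its reaction then has zero moment arm).
Beam weight: 6.7 × 9.81 = 65.73 N down at 2.595 m → arm 1.843 m, τ = 65.73 × 1.843 = 121.1 N·m clockwise.
Box: 15.2 × 9.81 = 149.1 N down at 4.95 m → arm 4.198 m, τ = 149.1 × 4.198 = 625.9 N·m clockwise.
Sandbag: 29 × 9.81 = 284.5 N down at 1.3 m → arm 0.548 m, τ = 284.5 × 0.548 = 155.9 N·m clockwise.
Block: 15 × 9.81 = 147.2 N down at 3.12 m → arm 2.368 m, τ = 147.2 × 2.368 = 348.6 N·m clockwise.
Bag of cement: 44.4 × 9.81 = 435.6 N down at 0.469 m → arm 0.283 m, τ = 435.6 × 0.283 = 123.3 N·m counterclockwise.
Net load moment about support A = 1128 N·m clockwise.
Reaction R at support B is upward at 4.93 m, arm 4.178 m → moment R × 4.178 counterclockwise.
For rotational equilibrium, R × 4.178 = 1128, so R = 270 N.

R_B ≈ 270 N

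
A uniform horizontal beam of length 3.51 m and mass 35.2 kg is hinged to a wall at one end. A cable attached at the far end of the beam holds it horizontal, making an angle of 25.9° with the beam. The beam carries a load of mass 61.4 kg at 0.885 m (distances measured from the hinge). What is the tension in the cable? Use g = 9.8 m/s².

Choose the hinge as the axis so the unknown hinge reaction has zero arm there.
Beam weight: 35.2 × 9.8 = 345 N down at 1.755 m → arm 1.755 m, τ = 345 × 1.755 = 605.5 N·m clockwise.
Load: 61.4 × 9.8 = 601.7 N down at 0.885 m → arm 0.885 m, τ = 601.7 × 0.885 = 532.5 N·m clockwise.
Total clockwise load moment = 1138 N·m.
The cable tension T acts at 3.51 m; only its component perpendicular to the beam, T sinθ, produces torque. sin 25.9° = 0.4368.
Setting net torque to zero: T × 3.51 × 0.4368 = 1138 → T = 1138 / 1.533 = 742 N.

T ≈ 742 N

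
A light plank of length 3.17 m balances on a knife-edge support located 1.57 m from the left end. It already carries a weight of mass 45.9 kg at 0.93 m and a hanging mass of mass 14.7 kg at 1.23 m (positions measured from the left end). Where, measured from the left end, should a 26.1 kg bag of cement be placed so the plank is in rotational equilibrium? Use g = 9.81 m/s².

x ≈ 2.89 m from the left end

Taking torques about the knife-edge support (at 1.57 m from the left end):
Weight: 45.9 × 9.81 = 450.3 N down at 0.93 m → arm 0.64 m, τ = 450.3 × 0.64 = 288.2 N·m counterclockwise.
Hanging mass: 14.7 × 9.81 = 144.2 N down at 1.23 m → arm 0.34 m, τ = 144.2 × 0.34 = 49.03 N·m counterclockwise.
Net moment of existing loads = 337.2 N·m counterclockwise.
The bag of cement weighs 26.1 × 9.81 = 256 N and must supply an equal clockwise moment, so its lever arm about the knife-edge support is 337.2 / 256 = 1.32 m.
That puts it at 1.57 + 1.32 = 2.89 m from the left end.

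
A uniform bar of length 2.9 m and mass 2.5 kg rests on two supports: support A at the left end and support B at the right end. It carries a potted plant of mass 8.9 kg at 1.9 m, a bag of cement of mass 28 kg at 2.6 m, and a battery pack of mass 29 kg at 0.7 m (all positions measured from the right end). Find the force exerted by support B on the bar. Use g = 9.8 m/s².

Sum moments about support A (its reaction then has zero moment arm).
Beam weight: 2.5 × 9.8 = 24.5 N down at 1.45 m → arm 1.45 m, τ = 24.5 × 1.45 = 35.52 N·m clockwise.
Potted plant: 8.9 × 9.8 = 87.22 N down at 1.9 m → arm 1 m, τ = 87.22 × 1 = 87.22 N·m clockwise.
Bag of cement: 28 × 9.8 = 274.4 N down at 2.6 m → arm 0.3 m, τ = 274.4 × 0.3 = 82.32 N·m clockwise.
Battery pack: 29 × 9.8 = 284.2 N down at 0.7 m → arm 2.2 m, τ = 284.2 × 2.2 = 625.2 N·m clockwise.
Net load moment about support A = 830.3 N·m clockwise.
Reaction R at support B is upward at 0 m, arm 2.9 m → moment R × 2.9 counterclockwise.
Setting net torque to zero: R × 2.9 = 830.3 → R = 286 N.

R_B ≈ 286 N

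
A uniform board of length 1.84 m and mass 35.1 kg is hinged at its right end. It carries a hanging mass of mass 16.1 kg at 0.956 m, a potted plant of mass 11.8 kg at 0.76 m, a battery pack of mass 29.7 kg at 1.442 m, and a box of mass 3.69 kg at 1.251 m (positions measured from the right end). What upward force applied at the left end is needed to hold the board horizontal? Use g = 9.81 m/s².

F ≈ 555 N

Taking torques about the right end:
Beam weight: 35.1 × 9.81 = 344.3 N down at 0.92 m → arm 0.92 m, τ = 344.3 × 0.92 = 316.8 N·m counterclockwise.
Hanging mass: 16.1 × 9.81 = 157.9 N down at 0.956 m → arm 0.956 m, τ = 157.9 × 0.956 = 151 N·m counterclockwise.
Potted plant: 11.8 × 9.81 = 115.8 N down at 0.76 m → arm 0.76 m, τ = 115.8 × 0.76 = 88.01 N·m counterclockwise.
Battery pack: 29.7 × 9.81 = 291.4 N down at 1.442 m → arm 1.442 m, τ = 291.4 × 1.442 = 420.2 N·m counterclockwise.
Box: 3.69 × 9.81 = 36.2 N down at 1.251 m → arm 1.251 m, τ = 36.2 × 1.251 = 45.29 N·m counterclockwise.
Net moment of the loads = 1021 N·m counterclockwise.
The upward force F acts at the left end, arm 1.84 m, giving F × 1.84 clockwise.
Στ = 0 ⇒ F × 1.84 = 1021 ⇒ F = 1021 / 1.84 = 555 N.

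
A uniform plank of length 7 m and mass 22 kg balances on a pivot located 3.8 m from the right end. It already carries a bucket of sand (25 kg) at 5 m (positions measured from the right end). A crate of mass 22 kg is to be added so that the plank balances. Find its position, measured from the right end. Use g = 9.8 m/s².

x ≈ 2.74 m from the right end

About the pivot (at 3.8 m from the right end):
Beam weight: 22 × 9.8 = 215.6 N down at 3.5 m → arm 0.3 m, τ = 215.6 × 0.3 = 64.68 N·m clockwise.
Bucket of sand: 25 × 9.8 = 245 N down at 5 m → arm 1.2 m, τ = 245 × 1.2 = 294 N·m counterclockwise.
Net moment of existing loads = 229.3 N·m counterclockwise.
The crate weighs 22 × 9.8 = 215.6 N and must supply an equal clockwise moment, so its lever arm about the pivot is 229.3 / 215.6 = 1.06 m.
That puts it at 3.8 − 1.06 = 2.74 m from the right end.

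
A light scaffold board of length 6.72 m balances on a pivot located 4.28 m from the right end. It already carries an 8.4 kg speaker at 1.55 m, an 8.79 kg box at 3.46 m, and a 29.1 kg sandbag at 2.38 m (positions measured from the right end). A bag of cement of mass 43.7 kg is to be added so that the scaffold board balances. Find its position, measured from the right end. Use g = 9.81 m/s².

x ≈ 6.23 m from the right end

Take moments about the pivot (at 4.28 m from the right end).
Speaker: 8.4 × 9.81 = 82.4 N down at 1.55 m → arm 2.73 m, τ = 82.4 × 2.73 = 225 N·m clockwise.
Box: 8.79 × 9.81 = 86.23 N down at 3.46 m → arm 0.82 m, τ = 86.23 × 0.82 = 70.71 N·m clockwise.
Sandbag: 29.1 × 9.81 = 285.5 N down at 2.38 m → arm 1.9 m, τ = 285.5 × 1.9 = 542.4 N·m clockwise.
Net moment of existing loads = 838.1 N·m clockwise.
The bag of cement weighs 43.7 × 9.81 = 428.7 N and must supply an equal counterclockwise moment, so its lever arm about the pivot is 838.1 / 428.7 = 1.95 m.
That puts it at 4.28 + 1.95 = 6.23 m from the right end.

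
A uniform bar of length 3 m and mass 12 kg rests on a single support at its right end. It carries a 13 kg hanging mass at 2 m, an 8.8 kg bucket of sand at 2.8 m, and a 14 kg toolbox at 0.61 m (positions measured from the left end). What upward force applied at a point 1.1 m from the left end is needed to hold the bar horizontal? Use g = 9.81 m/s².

F ≈ 342 N

About the right end:
Beam weight: 12 × 9.81 = 117.7 N down at 1.5 m → arm 1.5 m, τ = 117.7 × 1.5 = 176.6 N·m counterclockwise.
Hanging mass: 13 × 9.81 = 127.5 N down at 2 m → arm 1 m, τ = 127.5 × 1 = 127.5 N·m counterclockwise.
Bucket of sand: 8.8 × 9.81 = 86.33 N down at 2.8 m → arm 0.2 m, τ = 86.33 × 0.2 = 17.27 N·m counterclockwise.
Toolbox: 14 × 9.81 = 137.3 N down at 0.61 m → arm 2.39 m, τ = 137.3 × 2.39 = 328.1 N·m counterclockwise.
Net moment of the loads = 649.5 N·m counterclockwise.
The upward force F acts at a point 1.1 m from the left end, arm 1.9 m, giving F × 1.9 clockwise.
Setting net torque to zero: F × 1.9 = 649.5 → F = 649.5 / 1.9 = 342 N.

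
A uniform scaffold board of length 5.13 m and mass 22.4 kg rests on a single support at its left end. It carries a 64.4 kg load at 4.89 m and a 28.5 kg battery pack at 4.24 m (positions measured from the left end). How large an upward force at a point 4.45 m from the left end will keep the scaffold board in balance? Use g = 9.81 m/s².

F ≈ 1090 N

Sum moments about the left end (the unknown pivot reaction has zero arm there).
Beam weight: 22.4 × 9.81 = 219.7 N down at 2.565 m → arm 2.565 m, τ = 219.7 × 2.565 = 563.5 N·m clockwise.
Load: 64.4 × 9.81 = 631.8 N down at 4.89 m → arm 4.89 m, τ = 631.8 × 4.89 = 3090 N·m clockwise.
Battery pack: 28.5 × 9.81 = 279.6 N down at 4.24 m → arm 4.24 m, τ = 279.6 × 4.24 = 1186 N·m clockwise.
Net moment of the loads = 4840 N·m clockwise.
The upward force F acts at a point 4.45 m from the left end, arm 4.45 m, giving F × 4.45 counterclockwise.
Setting net torque to zero: F × 4.45 = 4840 → F = 4840 / 4.45 = 1090 N.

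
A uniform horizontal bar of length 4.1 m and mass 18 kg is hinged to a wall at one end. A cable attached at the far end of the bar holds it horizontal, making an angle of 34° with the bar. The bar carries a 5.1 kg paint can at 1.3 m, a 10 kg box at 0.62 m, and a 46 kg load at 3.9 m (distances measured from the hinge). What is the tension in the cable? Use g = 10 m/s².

T ≈ 999 N

Take moments about the hinge.
Beam weight: 18 × 10 = 180 N down at 2.05 m → arm 2.05 m, τ = 180 × 2.05 = 369 N·m clockwise.
Paint can: 5.1 × 10 = 51 N down at 1.3 m → arm 1.3 m, τ = 51 × 1.3 = 66.3 N·m clockwise.
Box: 10 × 10 = 100 N down at 0.62 m → arm 0.62 m, τ = 100 × 0.62 = 62 N·m clockwise.
Load: 46 × 10 = 460 N down at 3.9 m → arm 3.9 m, τ = 460 × 3.9 = 1794 N·m clockwise.
Total clockwise load moment = 2291 N·m.
The cable tension T acts at 4.1 m; only its component perpendicular to the bar, T sinθ, produces torque. sin 34° = 0.5592.
Setting net torque to zero: T × 4.1 × 0.5592 = 2291 → T = 2291 / 2.293 = 999 N.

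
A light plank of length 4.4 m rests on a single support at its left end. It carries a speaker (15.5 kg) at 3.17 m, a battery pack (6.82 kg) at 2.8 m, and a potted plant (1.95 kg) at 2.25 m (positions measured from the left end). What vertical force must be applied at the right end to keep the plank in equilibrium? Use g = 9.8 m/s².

F ≈ 162 N

Take moments about the left end.
Speaker: 15.5 × 9.8 = 151.9 N down at 3.17 m → arm 3.17 m, τ = 151.9 × 3.17 = 481.5 N·m clockwise.
Battery pack: 6.82 × 9.8 = 66.84 N down at 2.8 m → arm 2.8 m, τ = 66.84 × 2.8 = 187.2 N·m clockwise.
Potted plant: 1.95 × 9.8 = 19.11 N down at 2.25 m → arm 2.25 m, τ = 19.11 × 2.25 = 43 N·m clockwise.
Net moment of the loads = 711.7 N·m clockwise.
The upward force F acts at the right end, arm 4.4 m, giving F × 4.4 counterclockwise.
For rotational equilibrium, F × 4.4 = 711.7, so F = 711.7 / 4.4 = 162 N.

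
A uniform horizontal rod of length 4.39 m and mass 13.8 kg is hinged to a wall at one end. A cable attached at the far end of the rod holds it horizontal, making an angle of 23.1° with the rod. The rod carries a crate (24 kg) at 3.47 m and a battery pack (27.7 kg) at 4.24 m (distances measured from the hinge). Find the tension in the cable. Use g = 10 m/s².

Choose the hinge as the axis so the unknown hinge reaction has zero arm there.
Beam weight: 13.8 × 10 = 138 N down at 2.195 m → arm 2.195 m, τ = 138 × 2.195 = 302.9 N·m clockwise.
Crate: 24 × 10 = 240 N down at 3.47 m → arm 3.47 m, τ = 240 × 3.47 = 832.8 N·m clockwise.
Battery pack: 27.7 × 10 = 277 N down at 4.24 m → arm 4.24 m, τ = 277 × 4.24 = 1174 N·m clockwise.
Total clockwise load moment = 2310 N·m.
The cable tension T acts at 4.39 m; only its component perpendicular to the rod, T sinθ, produces torque. sin 23.1° = 0.3923.
Στ = 0 ⇒ T × 4.39 × 0.3923 = 2310 ⇒ T = 2310 / 1.722 = 1340 N.

T ≈ 1340 N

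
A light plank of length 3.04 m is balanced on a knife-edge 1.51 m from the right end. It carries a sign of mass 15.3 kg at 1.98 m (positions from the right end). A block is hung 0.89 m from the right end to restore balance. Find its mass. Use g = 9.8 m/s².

m ≈ 11.6 kg

Take moments about the knife-edge (at 1.51 m from the right end).
Sign: 15.3 × 9.8 = 149.9 N down at 1.98 m → arm 0.47 m, τ = 149.9 × 0.47 = 70.45 N·m counterclockwise.
Net moment of known loads = 70.45 N·m counterclockwise.
An unknown mass m at 0.89 m has arm 0.62 m; its moment is m·g·0.62 clockwise.
Setting net torque to zero: m × 9.8 × 0.62 = 70.45 → m = 70.45 / (9.8 × 0.62) = 11.6 kg.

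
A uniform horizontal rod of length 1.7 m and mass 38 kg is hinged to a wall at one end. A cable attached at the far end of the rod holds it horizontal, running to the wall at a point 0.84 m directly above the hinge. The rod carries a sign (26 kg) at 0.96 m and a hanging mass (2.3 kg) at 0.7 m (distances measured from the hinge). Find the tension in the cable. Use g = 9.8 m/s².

T ≈ 766 N

About the hinge:
Beam weight: 38 × 9.8 = 372.4 N down at 0.85 m → arm 0.85 m, τ = 372.4 × 0.85 = 316.5 N·m clockwise.
Sign: 26 × 9.8 = 254.8 N down at 0.96 m → arm 0.96 m, τ = 254.8 × 0.96 = 244.6 N·m clockwise.
Hanging mass: 2.3 × 9.8 = 22.54 N down at 0.7 m → arm 0.7 m, τ = 22.54 × 0.7 = 15.78 N·m clockwise.
Total clockwise load moment = 576.9 N·m.
The cable tension T acts at 1.7 m; only its component perpendicular to the rod, T sinθ, produces torque. sinθ = h/√(h²+d²) = 0.84/√(0.84²+1.7²) = 0.443.
Setting net torque to zero: T × 1.7 × 0.443 = 576.9 → T = 576.9 / 0.7531 = 766 N.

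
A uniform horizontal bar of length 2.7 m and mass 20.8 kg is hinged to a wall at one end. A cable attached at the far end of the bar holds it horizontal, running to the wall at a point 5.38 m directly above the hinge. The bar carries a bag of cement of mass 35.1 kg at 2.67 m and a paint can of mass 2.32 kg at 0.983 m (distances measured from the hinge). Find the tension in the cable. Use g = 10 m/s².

T ≈ 514 N

Taking torques about the hinge:
Beam weight: 20.8 × 10 = 208 N down at 1.35 m → arm 1.35 m, τ = 208 × 1.35 = 280.8 N·m clockwise.
Bag of cement: 35.1 × 10 = 351 N down at 2.67 m → arm 2.67 m, τ = 351 × 2.67 = 937.2 N·m clockwise.
Paint can: 2.32 × 10 = 23.2 N down at 0.983 m → arm 0.983 m, τ = 23.2 × 0.983 = 22.81 N·m clockwise.
Total clockwise load moment = 1241 N·m.
The cable tension T acts at 2.7 m; only its component perpendicular to the bar, T sinθ, produces torque. sinθ = h/√(h²+d²) = 5.38/√(5.38²+2.7²) = 0.8938.
Setting net torque to zero: T × 2.7 × 0.8938 = 1241 → T = 1241 / 2.413 = 514 N.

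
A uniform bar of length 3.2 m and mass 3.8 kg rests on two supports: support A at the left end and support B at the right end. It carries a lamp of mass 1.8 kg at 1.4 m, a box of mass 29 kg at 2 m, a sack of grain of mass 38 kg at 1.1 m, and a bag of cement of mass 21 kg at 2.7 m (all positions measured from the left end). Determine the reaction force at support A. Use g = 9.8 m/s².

R_A ≈ 412 N

Choose support B as the axis so its reaction then has zero moment arm.
Beam weight: 3.8 × 9.8 = 37.24 N down at 1.6 m → arm 1.6 m, τ = 37.24 × 1.6 = 59.58 N·m counterclockwise.
Lamp: 1.8 × 9.8 = 17.64 N down at 1.4 m → arm 1.8 m, τ = 17.64 × 1.8 = 31.75 N·m counterclockwise.
Box: 29 × 9.8 = 284.2 N down at 2 m → arm 1.2 m, τ = 284.2 × 1.2 = 341 N·m counterclockwise.
Sack of grain: 38 × 9.8 = 372.4 N down at 1.1 m → arm 2.1 m, τ = 372.4 × 2.1 = 782 N·m counterclockwise.
Bag of cement: 21 × 9.8 = 205.8 N down at 2.7 m → arm 0.5 m, τ = 205.8 × 0.5 = 102.9 N·m counterclockwise.
Net load moment about support B = 1317 N·m counterclockwise.
Reaction R at support A is upward at 0 m, arm 3.2 m → moment R × 3.2 clockwise.
For rotational equilibrium, R × 3.2 = 1317, so R = 412 N.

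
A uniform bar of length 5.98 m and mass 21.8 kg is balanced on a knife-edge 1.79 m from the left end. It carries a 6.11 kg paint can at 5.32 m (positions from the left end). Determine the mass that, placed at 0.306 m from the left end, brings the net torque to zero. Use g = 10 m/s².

Take moments about the knife-edge (at 1.79 m from the left end).
Beam weight: 21.8 × 10 = 218 N down at 2.99 m → arm 1.2 m, τ = 218 × 1.2 = 261.6 N·m clockwise.
Paint can: 6.11 × 10 = 61.1 N down at 5.32 m → arm 3.53 m, τ = 61.1 × 3.53 = 215.7 N·m clockwise.
Net moment of known loads = 477.3 N·m clockwise.
An unknown mass m at 0.306 m has arm 1.484 m; its moment is m·g·1.484 counterclockwise.
Setting net torque to zero: m × 10 × 1.484 = 477.3 → m = 477.3 / (10 × 1.484) = 32.2 kg.

m ≈ 32.2 kg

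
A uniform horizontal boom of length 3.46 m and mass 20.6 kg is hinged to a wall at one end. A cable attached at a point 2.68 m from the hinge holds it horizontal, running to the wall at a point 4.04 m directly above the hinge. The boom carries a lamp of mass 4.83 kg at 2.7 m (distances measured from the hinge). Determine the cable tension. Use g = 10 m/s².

Take moments about the hinge.
Beam weight: 20.6 × 10 = 206 N down at 1.73 m → arm 1.73 m, τ = 206 × 1.73 = 356.4 N·m clockwise.
Lamp: 4.83 × 10 = 48.3 N down at 2.7 m → arm 2.7 m, τ = 48.3 × 2.7 = 130.4 N·m clockwise.
Total clockwise load moment = 486.8 N·m.
The cable tension T acts at 2.68 m; only its component perpendicular to the boom, T sinθ, produces torque. sinθ = h/√(h²+d²) = 4.04/√(4.04²+2.68²) = 0.8333.
Στ = 0 ⇒ T × 2.68 × 0.8333 = 486.8 ⇒ T = 486.8 / 2.233 = 218 N.

T ≈ 218 N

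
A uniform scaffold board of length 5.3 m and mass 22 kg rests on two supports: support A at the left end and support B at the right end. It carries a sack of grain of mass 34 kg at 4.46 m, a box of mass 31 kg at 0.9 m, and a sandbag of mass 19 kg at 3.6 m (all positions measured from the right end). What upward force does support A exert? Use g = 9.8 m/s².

R_A ≈ 566 N

Sum moments about support B (its reaction then has zero moment arm).
Beam weight: 22 × 9.8 = 215.6 N down at 2.65 m → arm 2.65 m, τ = 215.6 × 2.65 = 571.3 N·m counterclockwise.
Sack of grain: 34 × 9.8 = 333.2 N down at 4.46 m → arm 4.46 m, τ = 333.2 × 4.46 = 1486 N·m counterclockwise.
Box: 31 × 9.8 = 303.8 N down at 0.9 m → arm 0.9 m, τ = 303.8 × 0.9 = 273.4 N·m counterclockwise.
Sandbag: 19 × 9.8 = 186.2 N down at 3.6 m → arm 3.6 m, τ = 186.2 × 3.6 = 670.3 N·m counterclockwise.
Net load moment about support B = 3001 N·m counterclockwise.
Reaction R at support A is upward at 5.3 m, arm 5.3 m → moment R × 5.3 clockwise.
Setting net torque to zero: R × 5.3 = 3001 → R = 566 N.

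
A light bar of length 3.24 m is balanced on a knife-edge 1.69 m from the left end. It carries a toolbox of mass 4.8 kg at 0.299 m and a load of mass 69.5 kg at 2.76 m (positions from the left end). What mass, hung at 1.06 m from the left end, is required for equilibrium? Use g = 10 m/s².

m ≈ 107 kg

About the knife-edge (at 1.69 m from the left end):
Toolbox: 4.8 × 10 = 48 N down at 0.299 m → arm 1.391 m, τ = 48 × 1.391 = 66.77 N·m counterclockwise.
Load: 69.5 × 10 = 695 N down at 2.76 m → arm 1.07 m, τ = 695 × 1.07 = 743.7 N·m clockwise.
Net moment of known loads = 676.9 N·m clockwise.
An unknown mass m at 1.06 m has arm 0.63 m; its moment is m·g·0.63 counterclockwise.
Στ = 0 ⇒ m × 10 × 0.63 = 676.9 ⇒ m = 676.9 / (10 × 0.63) = 107 kg.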